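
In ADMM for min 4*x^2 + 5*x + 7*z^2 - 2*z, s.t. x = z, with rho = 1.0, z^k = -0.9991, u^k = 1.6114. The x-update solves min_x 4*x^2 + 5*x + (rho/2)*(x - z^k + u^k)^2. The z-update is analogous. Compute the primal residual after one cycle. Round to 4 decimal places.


ADMM iteration with rho = 1.0, z^k = -0.9991, u^k = 1.6114
Step 1: x-update.
Minimize 4*x^2 + 5*x + (1.0/2)*(x + 0.9991 + 1.6114)^2
FOC: (2*4 + 1.0)*x = -5 + 1.0*(-0.9991 - 1.6114)
x^{k+1} = -0.8456
Step 2: z-update.
Minimize 7*z^2 - 2*z + (1.0/2)*(-0.8456 - z + 1.6114)^2
FOC: (2*7 + 1.0)*z = 2 + 1.0*(-0.8456 + 1.6114)
z^{k+1} = 0.1844
Step 3: u-update.
u^{k+1} = 1.6114 - 0.8456 - 0.1844 = 0.5814
Step 4: Primal residual = |-0.8456 - 0.1844| = 1.03


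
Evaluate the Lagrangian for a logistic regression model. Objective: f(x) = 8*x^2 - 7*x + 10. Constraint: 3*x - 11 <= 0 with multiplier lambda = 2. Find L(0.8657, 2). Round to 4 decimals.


Step 1: Evaluate f(x).
f(0.8657) = 8*0.8657^2 - 7*0.8657 + 10 = 9.9356
Step 2: Evaluate g(x).
g(0.8657) = 3*0.8657 - 11 = -8.4029
Step 3: Compute Lagrangian.
L = 9.9356 + 2*-8.4029 = -6.8702


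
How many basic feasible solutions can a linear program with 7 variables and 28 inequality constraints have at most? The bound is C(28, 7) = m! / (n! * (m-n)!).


Each vertex corresponds to some choice of n active constraints out of m, so the number of vertices is at most C(m, n) = m! / (n!(m-n)!).
m = 28, n = 7
Numerator: 28 * 27 * 26 * 25 * 24 * 23 * 22
Denominator: 7! = 5040
C(28, 7) = 1184040


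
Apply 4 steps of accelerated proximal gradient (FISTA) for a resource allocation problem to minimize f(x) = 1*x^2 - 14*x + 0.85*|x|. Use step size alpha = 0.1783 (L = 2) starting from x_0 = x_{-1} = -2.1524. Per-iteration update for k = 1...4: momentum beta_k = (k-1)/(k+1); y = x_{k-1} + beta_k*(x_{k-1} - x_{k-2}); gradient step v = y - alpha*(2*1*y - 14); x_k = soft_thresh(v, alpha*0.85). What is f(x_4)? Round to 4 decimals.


FISTA on f(x) = 1*x^2 - 14*x + 0.85*|x|
L = 2, alpha = 0.1783
Iteration 1: beta = 0.0, y = -2.1524 + 0.0*(-2.1524 + 2.1524) = -2.1524
  grad(y) = -18.3048, v = y - alpha*grad = 1.1113
  prox(v) = soft_thresh(1.1113, 0.1516) = 0.9598
Iteration 2: beta = 0.3333, y = 0.9598 + 0.3333*(0.9598 + 2.1524) = 1.9972
  grad(y) = -10.0056, v = y - alpha*grad = 3.7812
  prox(v) = soft_thresh(3.7812, 0.1516) = 3.6296
Iteration 3: beta = 0.5, y = 3.6296 + 0.5*(3.6296 - 0.9598) = 4.9646
  grad(y) = -4.0709, v = y - alpha*grad = 5.6904
  prox(v) = soft_thresh(5.6904, 0.1516) = 5.5388
Iteration 4: beta = 0.6, y = 5.5388 + 0.6*(5.5388 - 3.6296) = 6.6844
  grad(y) = -0.6313, v = y - alpha*grad = 6.7969
  prox(v) = soft_thresh(6.7969, 0.1516) = 6.6454
f(x_4) = 1*6.6454^2 - 14*6.6454 + 0.85*|6.6454| = -43.2257


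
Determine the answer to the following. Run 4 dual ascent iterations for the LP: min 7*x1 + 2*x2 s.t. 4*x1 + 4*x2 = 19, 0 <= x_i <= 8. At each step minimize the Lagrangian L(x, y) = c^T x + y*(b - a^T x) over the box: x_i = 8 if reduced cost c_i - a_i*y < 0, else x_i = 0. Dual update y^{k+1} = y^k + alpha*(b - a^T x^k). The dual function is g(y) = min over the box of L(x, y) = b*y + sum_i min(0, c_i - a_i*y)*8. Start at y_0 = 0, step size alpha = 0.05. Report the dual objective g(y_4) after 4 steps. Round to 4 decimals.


Dual ascent for LP: min 7*x1 + 2*x2, 4*x1 + 4*x2 = 19, 0 <= x_i <= 8
Step 1: y^k = 0.0, reduced costs: (7.0, 2.0)
  x^k = (0.0, 0.0), subgradient = b - a^T x = 19.0
  y^{k+1} = 0.0 + 0.05*19.0 = 0.95
Step 2: y^k = 0.95, reduced costs: (3.2, -1.8)
  x^k = (0.0, 8.0), subgradient = b - a^T x = -13.0
  y^{k+1} = 0.95 + 0.05*-13.0 = 0.3
Step 3: y^k = 0.3, reduced costs: (5.8, 0.8)
  x^k = (0.0, 0.0), subgradient = b - a^T x = 19.0
  y^{k+1} = 0.3 + 0.05*19.0 = 1.25
Step 4: y^k = 1.25, reduced costs: (2.0, -3.0)
  x^k = (0.0, 8.0), subgradient = b - a^T x = -13.0
  y^{k+1} = 1.25 + 0.05*-13.0 = 0.6
Dual objective at y_4 = 0.6: reduced costs (4.6, -0.4), box minimizer x = (0.0, 8.0)
g(y_4) = b*y + (c1 - a1*y)*x1 + (c2 - a2*y)*x2 = 19*0.6 + 4.6*0.0 + (-0.4)*8.0 = 11.4 + 0.0 - 3.2 = 8.2


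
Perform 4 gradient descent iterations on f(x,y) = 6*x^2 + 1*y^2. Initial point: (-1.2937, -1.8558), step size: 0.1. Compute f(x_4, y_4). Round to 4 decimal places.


Gradient descent on f(x,y) = 6*x^2 + 1*y^2.
Starting point: (-1.2937, -1.8558), alpha = 0.1
Step 1: grad_x = 2*6*-1.2937 = -15.5244, grad_y = 2*1*-1.8558 = -3.7116
  x_1 = -1.2937 - 0.1*-15.5244 = 0.2587
  y_1 = -1.8558 - 0.1*-3.7116 = -1.4846
Step 2: grad_x = 2*6*0.2587 = 3.1049, grad_y = 2*1*-1.4846 = -2.9693
  x_2 = 0.2587 - 0.1*3.1049 = -0.0517
  y_2 = -1.4846 - 0.1*-2.9693 = -1.1877
Step 3: grad_x = 2*6*-0.0517 = -0.621, grad_y = 2*1*-1.1877 = -2.3754
  x_3 = -0.0517 - 0.1*-0.621 = 0.0103
  y_3 = -1.1877 - 0.1*-2.3754 = -0.9502
Step 4: grad_x = 2*6*0.0103 = 0.1242, grad_y = 2*1*-0.9502 = -1.9003
  x_4 = 0.0103 - 0.1*0.1242 = -0.0021
  y_4 = -0.9502 - 0.1*-1.9003 = -0.7601
f(-0.0021, -0.7601) = 6*(-0.0021)^2 + 1*(-0.7601)^2 = 0.5778


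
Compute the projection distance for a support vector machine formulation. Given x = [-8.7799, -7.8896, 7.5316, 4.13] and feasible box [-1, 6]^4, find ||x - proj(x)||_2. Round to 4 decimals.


Project each component onto [-1, 6].
clip(-8.7799) = -1.0, clip(-7.8896) = -1.0, clip(7.5316) = 6.0, clip(4.13) = 4.13
Projection = [-1.0, -1.0, 6.0, 4.13]
Squared diffs: [60.5268, 47.4666, 2.3458, 0.0]
Distance = sqrt(110.3392) = 10.5042


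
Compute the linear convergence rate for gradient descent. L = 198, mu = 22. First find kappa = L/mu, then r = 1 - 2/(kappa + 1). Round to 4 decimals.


Step 1: Compute the condition number.
kappa = L/mu = 198/22 = 9.0
Step 2: Compute the convergence rate.
r = 1 - 2/(kappa + 1) = 1 - 2*mu/(L + mu) = (L - mu)/(L + mu) = 176/220 = 0.8


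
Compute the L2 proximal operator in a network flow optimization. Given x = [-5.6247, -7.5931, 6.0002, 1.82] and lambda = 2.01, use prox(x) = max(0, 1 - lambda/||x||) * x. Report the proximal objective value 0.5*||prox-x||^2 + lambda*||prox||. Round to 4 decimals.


Step 1: Compute ||x||.
||x|| = 11.3405
Step 2: Compute scaling factor.
scale = max(0, 1 - 2.01/11.3405) = 0.8228
Step 3: prox(x) = [-4.6278, -6.2473, 4.9367, 1.4974]
||prox(x)|| = 9.3305
Step 4: Proximal objective.
0.5*||prox-x||^2 = 2.0201
lambda*||prox|| = 18.7543
Total = 20.7744


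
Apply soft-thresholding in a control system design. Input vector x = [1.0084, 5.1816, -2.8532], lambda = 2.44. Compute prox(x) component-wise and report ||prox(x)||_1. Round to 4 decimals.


Soft-thresholding with lambda = 2.44:
prox(1.0084) = sign(1.0084)*max(|1.0084| - 2.44, 0) = 0.0
prox(5.1816) = sign(5.1816)*max(|5.1816| - 2.44, 0) = 2.7416
prox(-2.8532) = sign(-2.8532)*max(|-2.8532| - 2.44, 0) = -0.4132
prox(x) = [0.0, 2.7416, -0.4132]
||prox(x)||_1 = 0.0 + 2.7416 + 0.4132 = 3.1548


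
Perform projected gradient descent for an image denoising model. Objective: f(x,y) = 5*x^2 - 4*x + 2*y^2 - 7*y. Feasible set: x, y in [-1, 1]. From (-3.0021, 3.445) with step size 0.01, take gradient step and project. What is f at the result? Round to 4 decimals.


Step 1: Compute gradient at (-3.0021, 3.445).
grad_x = 2*5*-3.0021 - 4 = -34.021
grad_y = 2*2*3.445 - 7 = 6.78
Step 2: Gradient step.
x_raw = -3.0021 - 0.01*-34.021 = -2.6619
y_raw = 3.445 - 0.01*6.78 = 3.3772
Step 3: Project onto [-1, 1].
x_proj = clip(-2.6619) = -1.0
y_proj = clip(3.3772) = 1.0
Step 4: Evaluate f.
f(-1.0, 1.0) = 4.0


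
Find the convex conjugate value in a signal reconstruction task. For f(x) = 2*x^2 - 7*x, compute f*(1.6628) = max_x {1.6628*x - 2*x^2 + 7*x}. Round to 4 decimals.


f*(y) = sup_x {y*x - a*x^2 - b*x} = sup_x {(y-b)*x - a*x^2}
FOC: (y - b) - 2a*x = 0 => x* = (y - b)/(2a)
x* = (1.6628 + 7)/(2*2) = 2.1657
f*(1.6628) = (y-b)^2/(4a) = (1.6628 + 7)^2/(4*2)
= 75.0441/8 = 9.3805


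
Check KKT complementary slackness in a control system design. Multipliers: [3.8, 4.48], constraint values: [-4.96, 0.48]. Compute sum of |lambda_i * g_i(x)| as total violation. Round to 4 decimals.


KKT complementary slackness check:
lambda_1 * g_1 = 3.8 * -4.96 = -18.848
lambda_2 * g_2 = 4.48 * 0.48 = 2.1504
Total violation = 18.848 + 2.1504 = 20.9984


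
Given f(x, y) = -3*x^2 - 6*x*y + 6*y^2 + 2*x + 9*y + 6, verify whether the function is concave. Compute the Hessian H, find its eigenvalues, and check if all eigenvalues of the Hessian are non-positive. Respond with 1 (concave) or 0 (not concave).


The Hessian of f(x,y) = -3*x^2 - 6*x*y + 6*y^2 + 2*x + 9*y + 6 is:
H = [[-6, -6], [-6, 12]]
Trace = -6 + 12 = 6
Determinant = -6*12 - (-6)^2 = -108
Discriminant = (6)^2 - 4*-108 = 468.0
Eigenvalues: lambda_1 = -7.8167, lambda_2 = 13.8167
The function is not concave.

0


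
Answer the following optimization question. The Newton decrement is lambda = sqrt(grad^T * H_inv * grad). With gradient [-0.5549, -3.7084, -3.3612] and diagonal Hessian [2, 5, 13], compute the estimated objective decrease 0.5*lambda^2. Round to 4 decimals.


Step 1: H is diagonal, so H^(-1) * g = [-0.2775, -0.7417, -0.2586].
Step 2: g^T H^(-1) g = sum_i g_i^2 / H_ii
  = (-0.5549)^2/2 + (-3.7084)^2/5 + (-3.3612)^2/13
  = 0.154 + 2.7504 + 0.8691 = 3.7735
Step 3: Objective decrease = 0.5 * g^T H^(-1) g = 1.8867


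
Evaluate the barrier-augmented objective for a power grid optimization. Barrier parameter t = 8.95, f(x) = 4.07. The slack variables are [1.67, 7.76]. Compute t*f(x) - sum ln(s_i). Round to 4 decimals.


Step 1: Compute log-barrier.
ln values: [0.5128, 2.049]
phi = -(0.5128 + 2.049) = -2.5618
Step 2: Compute augmented objective.
t*f(x) = 8.95*4.07 = 36.4265
Total = 36.4265 - 2.5618 = 33.8647


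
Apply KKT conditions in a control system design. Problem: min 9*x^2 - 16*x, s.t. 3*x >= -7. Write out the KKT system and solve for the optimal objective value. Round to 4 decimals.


Step 1: Try lambda = 0 (constraint inactive).
Stationarity: 2*9*x - 16 = 0
x* = 16/(2*9) = 8/9 = 0.8889 (rounded; the exact value 8/9 is used below)
Check constraint: 3*0.8889 = 2.6667 >= -7 -- satisfied.
Step 2: Compute optimal value.
f(x*) = 9*(8/9)^2 - 16*(8/9) = -7.1111


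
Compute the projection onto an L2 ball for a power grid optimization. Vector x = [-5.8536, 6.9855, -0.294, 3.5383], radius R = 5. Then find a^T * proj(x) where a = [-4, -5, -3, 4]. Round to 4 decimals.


Step 1: Compute ||x|| (intermediates to 6 decimals).
||x|| = sqrt((-5.8536)^2 + 6.9855^2 + (-0.294)^2 + 3.5383^2) = 9.780994
Step 2: Project.
Since ||x|| > R, scale = R/||x|| = 5/9.780994 = 0.511195, proj(x) = scale * x
proj(x) = [-2.992331, 3.570953, -0.150291, 1.808761]
Step 3: Dot product.
a^T * proj(x) = -4*(-2.992331) - 5*3.570953 - 3*(-0.150291) + 4*1.808761 = 1.8005


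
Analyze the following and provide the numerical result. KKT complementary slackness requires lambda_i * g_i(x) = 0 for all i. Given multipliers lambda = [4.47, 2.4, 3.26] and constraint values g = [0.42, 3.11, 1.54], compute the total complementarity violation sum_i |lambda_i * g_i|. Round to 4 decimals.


KKT complementary slackness check:
lambda_1 * g_1 = 4.47 * 0.42 = 1.8774
lambda_2 * g_2 = 2.4 * 3.11 = 7.464
lambda_3 * g_3 = 3.26 * 1.54 = 5.0204
Total violation = 1.8774 + 7.464 + 5.0204 = 14.3618


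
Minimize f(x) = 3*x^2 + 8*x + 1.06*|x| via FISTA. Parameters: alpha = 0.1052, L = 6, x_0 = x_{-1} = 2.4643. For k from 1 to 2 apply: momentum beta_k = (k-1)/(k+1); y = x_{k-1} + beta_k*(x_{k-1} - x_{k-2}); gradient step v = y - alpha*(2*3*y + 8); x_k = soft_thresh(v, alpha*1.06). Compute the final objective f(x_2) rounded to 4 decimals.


FISTA on f(x) = 3*x^2 + 8*x + 1.06*|x|
L = 6, alpha = 0.1052
Iteration 1: beta = 0.0, y = 2.4643 + 0.0*(2.4643 - 2.4643) = 2.4643
  grad(y) = 22.7858, v = y - alpha*grad = 0.0672
  prox(v) = soft_thresh(0.0672, 0.1115) = 0.0
Iteration 2: beta = 0.3333, y = 0.0 + 0.3333*(0.0 - 2.4643) = -0.8214
  grad(y) = 3.0714, v = y - alpha*grad = -1.1445
  prox(v) = soft_thresh(-1.1445, 0.1115) = -1.033
f(x_2) = 3*(-1.033)^2 + 8*(-1.033) + 1.06*|-1.033| = -3.9678


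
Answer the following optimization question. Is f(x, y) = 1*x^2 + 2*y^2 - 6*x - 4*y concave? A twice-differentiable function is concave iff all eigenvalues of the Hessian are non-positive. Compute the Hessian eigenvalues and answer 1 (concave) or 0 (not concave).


The Hessian of f(x,y) = 1*x^2 + 2*y^2 - 6*x - 4*y is:
H = [[2, 0], [0, 4]]
Trace = 2 + 4 = 6
Determinant = 2*4 - (0)^2 = 8
Discriminant = (6)^2 - 4*8 = 4.0
Eigenvalues: lambda_1 = 2.0, lambda_2 = 4.0
The function is not concave.

0


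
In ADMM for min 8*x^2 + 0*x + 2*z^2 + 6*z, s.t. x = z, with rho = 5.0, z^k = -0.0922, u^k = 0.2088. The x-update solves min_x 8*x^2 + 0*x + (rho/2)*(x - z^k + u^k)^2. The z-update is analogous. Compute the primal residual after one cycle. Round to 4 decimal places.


ADMM iteration with rho = 5.0, z^k = -0.0922, u^k = 0.2088
Step 1: x-update.
Minimize 8*x^2 + 0*x + (5.0/2)*(x + 0.0922 + 0.2088)^2
FOC: (2*8 + 5.0)*x = 0 + 5.0*(-0.0922 - 0.2088)
x^{k+1} = -0.0717
Step 2: z-update.
Minimize 2*z^2 + 6*z + (5.0/2)*(-0.0717 - z + 0.2088)^2
FOC: (2*2 + 5.0)*z = -6 + 5.0*(-0.0717 + 0.2088)
z^{k+1} = -0.5905
Step 3: u-update.
u^{k+1} = 0.2088 - 0.0717 + 0.5905 = 0.7276
Step 4: Primal residual = |-0.0717 + 0.5905| = 0.5188


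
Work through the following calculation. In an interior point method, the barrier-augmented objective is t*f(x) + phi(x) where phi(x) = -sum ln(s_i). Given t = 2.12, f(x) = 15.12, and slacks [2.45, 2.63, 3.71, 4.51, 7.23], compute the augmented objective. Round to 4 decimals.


Step 1: Compute log-barrier.
ln values: [0.8961, 0.967, 1.311, 1.5063, 1.9782]
phi = -(0.8961 + 0.967 + 1.311 + 1.5063 + 1.9782) = -6.6586
Step 2: Compute augmented objective.
t*f(x) = 2.12*15.12 = 32.0544
Total = 32.0544 - 6.6586 = 25.3958


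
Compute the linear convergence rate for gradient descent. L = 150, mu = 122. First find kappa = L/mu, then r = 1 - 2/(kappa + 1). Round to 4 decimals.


Step 1: Compute the condition number.
kappa = L/mu = 150/122 = 1.2295
Step 2: Compute the convergence rate.
r = 1 - 2/(kappa + 1) = 1 - 2*mu/(L + mu) = (L - mu)/(L + mu) = 28/272 = 0.1029


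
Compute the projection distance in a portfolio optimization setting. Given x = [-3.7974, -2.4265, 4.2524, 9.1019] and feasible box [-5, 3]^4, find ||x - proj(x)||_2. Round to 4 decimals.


Project each component onto [-5, 3].
clip(-3.7974) = -3.7974, clip(-2.4265) = -2.4265, clip(4.2524) = 3.0, clip(9.1019) = 3.0
Projection = [-3.7974, -2.4265, 3.0, 3.0]
Squared diffs: [0.0, 0.0, 1.5685, 37.2332]
Distance = sqrt(38.8017) = 6.2291


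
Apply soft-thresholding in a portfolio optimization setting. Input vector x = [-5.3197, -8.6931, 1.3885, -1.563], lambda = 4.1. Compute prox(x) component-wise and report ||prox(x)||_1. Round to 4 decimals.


Soft-thresholding with lambda = 4.1:
prox(-5.3197) = sign(-5.3197)*max(|-5.3197| - 4.1, 0) = -1.2197
prox(-8.6931) = sign(-8.6931)*max(|-8.6931| - 4.1, 0) = -4.5931
prox(1.3885) = sign(1.3885)*max(|1.3885| - 4.1, 0) = 0.0
prox(-1.563) = sign(-1.563)*max(|-1.563| - 4.1, 0) = 0.0
prox(x) = [-1.2197, -4.5931, 0.0, 0.0]
||prox(x)||_1 = 1.2197 + 4.5931 + 0.0 + 0.0 = 5.8128


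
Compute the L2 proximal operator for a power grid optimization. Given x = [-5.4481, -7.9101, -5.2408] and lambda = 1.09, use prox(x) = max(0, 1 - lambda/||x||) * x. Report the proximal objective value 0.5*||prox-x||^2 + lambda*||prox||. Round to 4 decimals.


Step 1: Compute ||x||.
||x|| = 10.9415
Step 2: Compute scaling factor.
scale = max(0, 1 - 1.09/10.9415) = 0.9004
Step 3: prox(x) = [-4.9054, -7.1221, -4.7187]
||prox(x)|| = 9.8515
Step 4: Proximal objective.
0.5*||prox-x||^2 = 0.5941
lambda*||prox|| = 10.7381
Total = 11.3322


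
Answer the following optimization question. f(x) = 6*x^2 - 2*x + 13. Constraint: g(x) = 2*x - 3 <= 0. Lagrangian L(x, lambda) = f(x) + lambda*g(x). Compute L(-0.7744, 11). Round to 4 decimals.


Step 1: Evaluate f(x).
f(-0.7744) = 6*(-0.7744)^2 - 2*(-0.7744) + 13 = 18.147
Step 2: Evaluate g(x).
g(-0.7744) = 2*-0.7744 - 3 = -4.5488
Step 3: Compute Lagrangian.
L = 18.147 + 11*-4.5488 = -31.8898


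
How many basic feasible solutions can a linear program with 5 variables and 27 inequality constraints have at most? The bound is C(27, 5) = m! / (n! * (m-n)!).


Each vertex corresponds to some choice of n active constraints out of m, so the number of vertices is at most C(m, n) = m! / (n!(m-n)!).
m = 27, n = 5
Numerator: 27 * 26 * 25 * 24 * 23
Denominator: 5! = 120
C(27, 5) = 80730


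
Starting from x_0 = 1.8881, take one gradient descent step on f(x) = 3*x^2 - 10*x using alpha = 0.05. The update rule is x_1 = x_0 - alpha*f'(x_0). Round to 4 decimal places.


We compute the gradient at x_0 and apply the update.
f'(x) = 6*x - 10
f'(1.8881) = 6*1.8881 - 10 = 1.3286
x_1 = 1.8881 - 0.05*1.3286 = 1.8217


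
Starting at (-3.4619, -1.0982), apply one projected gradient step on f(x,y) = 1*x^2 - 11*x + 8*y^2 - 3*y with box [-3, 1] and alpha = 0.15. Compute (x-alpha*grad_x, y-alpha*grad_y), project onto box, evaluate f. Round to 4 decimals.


Step 1: Compute gradient at (-3.4619, -1.0982).
grad_x = 2*1*-3.4619 - 11 = -17.9238
grad_y = 2*8*-1.0982 - 3 = -20.5712
Step 2: Gradient step.
x_raw = -3.4619 - 0.15*-17.9238 = -0.7733
y_raw = -1.0982 - 0.15*-20.5712 = 1.9875
Step 3: Project onto [-3, 1].
x_proj = clip(-0.7733) = -0.7733
y_proj = clip(1.9875) = 1.0
Step 4: Evaluate f.
f(-0.7733, 1.0) = 14.1047


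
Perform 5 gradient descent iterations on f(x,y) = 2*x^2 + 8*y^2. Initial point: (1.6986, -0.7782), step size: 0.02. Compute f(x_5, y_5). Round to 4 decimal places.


Gradient descent on f(x,y) = 2*x^2 + 8*y^2.
Starting point: (1.6986, -0.7782), alpha = 0.02
Step 1: grad_x = 2*2*1.6986 = 6.7944, grad_y = 2*8*-0.7782 = -12.4512
  x_1 = 1.6986 - 0.02*6.7944 = 1.5627
  y_1 = -0.7782 - 0.02*-12.4512 = -0.5292
Step 2: grad_x = 2*2*1.5627 = 6.2508, grad_y = 2*8*-0.5292 = -8.4668
  x_2 = 1.5627 - 0.02*6.2508 = 1.4377
  y_2 = -0.5292 - 0.02*-8.4668 = -0.3598
Step 3: grad_x = 2*2*1.4377 = 5.7508, grad_y = 2*8*-0.3598 = -5.7574
  x_3 = 1.4377 - 0.02*5.7508 = 1.3227
  y_3 = -0.3598 - 0.02*-5.7574 = -0.2447
Step 4: grad_x = 2*2*1.3227 = 5.2907, grad_y = 2*8*-0.2447 = -3.9151
  x_4 = 1.3227 - 0.02*5.2907 = 1.2169
  y_4 = -0.2447 - 0.02*-3.9151 = -0.1664
Step 5: grad_x = 2*2*1.2169 = 4.8675, grad_y = 2*8*-0.1664 = -2.6622
  x_5 = 1.2169 - 0.02*4.8675 = 1.1195
  y_5 = -0.1664 - 0.02*-2.6622 = -0.1131
f(1.1195, -0.1131) = 2*1.1195^2 + 8*(-0.1131)^2 = 2.609


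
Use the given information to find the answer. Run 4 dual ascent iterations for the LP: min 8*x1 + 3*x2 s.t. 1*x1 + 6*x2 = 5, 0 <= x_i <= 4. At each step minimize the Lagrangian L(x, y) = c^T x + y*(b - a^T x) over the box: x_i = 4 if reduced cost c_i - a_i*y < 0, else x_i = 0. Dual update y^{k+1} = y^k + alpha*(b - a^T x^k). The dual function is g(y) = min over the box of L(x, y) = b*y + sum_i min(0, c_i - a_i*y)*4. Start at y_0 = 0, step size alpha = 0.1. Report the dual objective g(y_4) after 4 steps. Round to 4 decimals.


Dual ascent for LP: min 8*x1 + 3*x2, 1*x1 + 6*x2 = 5, 0 <= x_i <= 4
Step 1: y^k = 0.0, reduced costs: (8.0, 3.0)
  x^k = (0.0, 0.0), subgradient = b - a^T x = 5.0
  y^{k+1} = 0.0 + 0.1*5.0 = 0.5
Step 2: y^k = 0.5, reduced costs: (7.5, 0.0)
  x^k = (0.0, 0.0), subgradient = b - a^T x = 5.0
  y^{k+1} = 0.5 + 0.1*5.0 = 1.0
Step 3: y^k = 1.0, reduced costs: (7.0, -3.0)
  x^k = (0.0, 4.0), subgradient = b - a^T x = -19.0
  y^{k+1} = 1.0 + 0.1*-19.0 = -0.9
Step 4: y^k = -0.9, reduced costs: (8.9, 8.4)
  x^k = (0.0, 0.0), subgradient = b - a^T x = 5.0
  y^{k+1} = -0.9 + 0.1*5.0 = -0.4
Dual objective at y_4 = -0.4: reduced costs (8.4, 5.4), box minimizer x = (0.0, 0.0)
g(y_4) = b*y + (c1 - a1*y)*x1 + (c2 - a2*y)*x2 = 5*(-0.4) + 8.4*0.0 + 5.4*0.0 = -2.0 + 0.0 + 0.0 = -2.0


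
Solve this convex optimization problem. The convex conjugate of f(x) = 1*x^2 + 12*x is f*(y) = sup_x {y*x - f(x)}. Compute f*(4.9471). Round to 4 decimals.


f*(y) = sup_x {y*x - a*x^2 - b*x} = sup_x {(y-b)*x - a*x^2}
FOC: (y - b) - 2a*x = 0 => x* = (y - b)/(2a)
x* = (4.9471 - 12)/(2*1) = -3.5265
f*(4.9471) = (y-b)^2/(4a) = (4.9471 - 12)^2/(4*1)
= 49.7434/4 = 12.4358


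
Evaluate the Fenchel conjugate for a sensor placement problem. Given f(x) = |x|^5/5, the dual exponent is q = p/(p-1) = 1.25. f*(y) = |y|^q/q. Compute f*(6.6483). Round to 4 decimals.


The conjugate exponent q satisfies 1/p + 1/q = 1.
p = 5, so q = 5/(5 - 1) = 1.25
|y|^q = 6.6483^1.25 = 10.6755
f*(6.6483) = 10.6755 / 1.25 = 8.5404


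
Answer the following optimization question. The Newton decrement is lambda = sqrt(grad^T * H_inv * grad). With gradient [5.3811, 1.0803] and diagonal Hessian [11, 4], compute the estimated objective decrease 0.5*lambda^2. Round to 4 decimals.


Step 1: H is diagonal, so H^(-1) * g = [0.4892, 0.2701].
Step 2: g^T H^(-1) g = sum_i g_i^2 / H_ii
  = (5.3811)^2/11 + (1.0803)^2/4
  = 2.6324 + 0.2918 = 2.9241
Step 3: Objective decrease = 0.5 * g^T H^(-1) g = 1.4621


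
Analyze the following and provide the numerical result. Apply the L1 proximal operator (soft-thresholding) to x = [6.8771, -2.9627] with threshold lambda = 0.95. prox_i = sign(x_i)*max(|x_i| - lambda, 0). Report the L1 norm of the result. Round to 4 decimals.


Soft-thresholding with lambda = 0.95:
prox(6.8771) = sign(6.8771)*max(|6.8771| - 0.95, 0) = 5.9271
prox(-2.9627) = sign(-2.9627)*max(|-2.9627| - 0.95, 0) = -2.0127
prox(x) = [5.9271, -2.0127]
||prox(x)||_1 = 5.9271 + 2.0127 = 7.9398


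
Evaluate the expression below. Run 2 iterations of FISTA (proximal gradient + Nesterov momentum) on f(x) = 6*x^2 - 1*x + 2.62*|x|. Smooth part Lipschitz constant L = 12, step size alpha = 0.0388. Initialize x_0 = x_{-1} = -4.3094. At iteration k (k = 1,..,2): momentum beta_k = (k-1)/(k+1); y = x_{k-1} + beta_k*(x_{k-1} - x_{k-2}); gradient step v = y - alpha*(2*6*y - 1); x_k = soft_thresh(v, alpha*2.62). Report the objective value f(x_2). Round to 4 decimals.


FISTA on f(x) = 6*x^2 - 1*x + 2.62*|x|
L = 12, alpha = 0.0388
Iteration 1: beta = 0.0, y = -4.3094 + 0.0*(-4.3094 + 4.3094) = -4.3094
  grad(y) = -52.7128, v = y - alpha*grad = -2.2641
  prox(v) = soft_thresh(-2.2641, 0.1017) = -2.1625
Iteration 2: beta = 0.3333, y = -2.1625 + 0.3333*(-2.1625 + 4.3094) = -1.4468
  grad(y) = -18.3622, v = y - alpha*grad = -0.7344
  prox(v) = soft_thresh(-0.7344, 0.1017) = -0.6327
f(x_2) = 6*(-0.6327)^2 - 1*(-0.6327) + 2.62*|-0.6327| = 4.6927


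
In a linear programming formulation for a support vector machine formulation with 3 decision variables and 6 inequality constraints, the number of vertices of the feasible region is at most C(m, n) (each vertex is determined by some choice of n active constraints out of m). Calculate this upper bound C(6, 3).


Each vertex corresponds to some choice of n active constraints out of m, so the number of vertices is at most C(m, n) = m! / (n!(m-n)!).
m = 6, n = 3
Numerator: 6 * 5 * 4
Denominator: 3! = 6
C(6, 3) = 20


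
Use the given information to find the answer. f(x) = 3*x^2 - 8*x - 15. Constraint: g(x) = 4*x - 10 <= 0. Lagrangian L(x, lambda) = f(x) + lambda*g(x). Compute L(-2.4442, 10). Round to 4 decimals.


Step 1: Evaluate f(x).
f(-2.4442) = 3*(-2.4442)^2 - 8*(-2.4442) - 15 = 22.4759
Step 2: Evaluate g(x).
g(-2.4442) = 4*-2.4442 - 10 = -19.7768
Step 3: Compute Lagrangian.
L = 22.4759 + 10*-19.7768 = -175.2921


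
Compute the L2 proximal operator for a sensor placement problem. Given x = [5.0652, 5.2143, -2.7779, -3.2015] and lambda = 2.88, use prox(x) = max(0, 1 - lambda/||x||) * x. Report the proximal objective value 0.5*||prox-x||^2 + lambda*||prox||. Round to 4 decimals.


Step 1: Compute ||x||.
||x|| = 8.415
Step 2: Compute scaling factor.
scale = max(0, 1 - 2.88/8.415) = 0.6578
Step 3: prox(x) = [3.3316, 3.4297, -1.8272, -2.1058]
||prox(x)|| = 5.535
Step 4: Proximal objective.
0.5*||prox-x||^2 = 4.1472
lambda*||prox|| = 15.9408
Total = 20.0879


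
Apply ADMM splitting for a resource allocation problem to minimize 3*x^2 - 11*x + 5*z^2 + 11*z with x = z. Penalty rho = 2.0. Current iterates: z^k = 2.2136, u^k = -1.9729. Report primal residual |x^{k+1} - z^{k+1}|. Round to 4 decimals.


ADMM iteration with rho = 2.0, z^k = 2.2136, u^k = -1.9729
Step 1: x-update.
Minimize 3*x^2 - 11*x + (2.0/2)*(x - 2.2136 - 1.9729)^2
FOC: (2*3 + 2.0)*x = 11 + 2.0*(2.2136 + 1.9729)
x^{k+1} = 2.4216
Step 2: z-update.
Minimize 5*z^2 + 11*z + (2.0/2)*(2.4216 - z - 1.9729)^2
FOC: (2*5 + 2.0)*z = -11 + 2.0*(2.4216 - 1.9729)
z^{k+1} = -0.8419
Step 3: u-update.
u^{k+1} = -1.9729 + 2.4216 + 0.8419 = 1.2906
Step 4: Primal residual = |2.4216 + 0.8419| = 3.2635


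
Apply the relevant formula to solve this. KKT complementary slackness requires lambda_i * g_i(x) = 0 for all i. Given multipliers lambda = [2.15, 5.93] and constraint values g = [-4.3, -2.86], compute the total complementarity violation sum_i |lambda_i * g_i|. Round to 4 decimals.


KKT complementary slackness check:
lambda_1 * g_1 = 2.15 * -4.3 = -9.245
lambda_2 * g_2 = 5.93 * -2.86 = -16.9598
Total violation = 9.245 + 16.9598 = 26.2048


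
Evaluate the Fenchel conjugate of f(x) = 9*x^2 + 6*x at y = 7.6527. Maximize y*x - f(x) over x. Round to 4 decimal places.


f*(y) = sup_x {y*x - a*x^2 - b*x} = sup_x {(y-b)*x - a*x^2}
FOC: (y - b) - 2a*x = 0 => x* = (y - b)/(2a)
x* = (7.6527 - 6)/(2*9) = 0.0918
f*(7.6527) = (y-b)^2/(4a) = (7.6527 - 6)^2/(4*9)
= 2.7314/36 = 0.0759


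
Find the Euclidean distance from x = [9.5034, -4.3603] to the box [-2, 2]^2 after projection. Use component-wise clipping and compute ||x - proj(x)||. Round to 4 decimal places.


Project each component onto [-2, 2].
clip(9.5034) = 2.0, clip(-4.3603) = -2.0
Projection = [2.0, -2.0]
Squared diffs: [56.301, 5.571]
Distance = sqrt(61.872) = 7.8659


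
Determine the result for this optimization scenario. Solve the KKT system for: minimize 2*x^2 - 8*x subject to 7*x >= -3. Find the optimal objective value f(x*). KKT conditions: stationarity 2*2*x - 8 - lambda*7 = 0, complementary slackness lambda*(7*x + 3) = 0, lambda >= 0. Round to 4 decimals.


Step 1: Try lambda = 0 (constraint inactive).
Stationarity: 2*2*x - 8 = 0
x* = 8/(2*2) = 2.0
Check constraint: 7*2.0 = 14.0 >= -3 -- satisfied.
Step 2: Compute optimal value.
f(x*) = 2*2.0^2 - 8*2.0 = -8.0


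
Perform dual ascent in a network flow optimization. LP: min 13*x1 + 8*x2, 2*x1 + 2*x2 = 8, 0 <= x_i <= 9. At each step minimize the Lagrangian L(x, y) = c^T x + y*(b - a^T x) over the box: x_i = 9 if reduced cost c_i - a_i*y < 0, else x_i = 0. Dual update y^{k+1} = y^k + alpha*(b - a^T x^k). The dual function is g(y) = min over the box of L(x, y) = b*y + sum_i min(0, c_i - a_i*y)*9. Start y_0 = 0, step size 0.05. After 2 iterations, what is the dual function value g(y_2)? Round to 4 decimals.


Dual ascent for LP: min 13*x1 + 8*x2, 2*x1 + 2*x2 = 8, 0 <= x_i <= 9
Step 1: y^k = 0.0, reduced costs: (13.0, 8.0)
  x^k = (0.0, 0.0), subgradient = b - a^T x = 8.0
  y^{k+1} = 0.0 + 0.05*8.0 = 0.4
Step 2: y^k = 0.4, reduced costs: (12.2, 7.2)
  x^k = (0.0, 0.0), subgradient = b - a^T x = 8.0
  y^{k+1} = 0.4 + 0.05*8.0 = 0.8
Dual objective at y_2 = 0.8: reduced costs (11.4, 6.4), box minimizer x = (0.0, 0.0)
g(y_2) = b*y + (c1 - a1*y)*x1 + (c2 - a2*y)*x2 = 8*0.8 + 11.4*0.0 + 6.4*0.0 = 6.4 + 0.0 + 0.0 = 6.4


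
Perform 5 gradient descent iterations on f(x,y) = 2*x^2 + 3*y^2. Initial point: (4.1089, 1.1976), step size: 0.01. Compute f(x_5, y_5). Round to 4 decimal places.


Gradient descent on f(x,y) = 2*x^2 + 3*y^2.
Starting point: (4.1089, 1.1976), alpha = 0.01
Step 1: grad_x = 2*2*4.1089 = 16.4356, grad_y = 2*3*1.1976 = 7.1856
  x_1 = 4.1089 - 0.01*16.4356 = 3.9445
  y_1 = 1.1976 - 0.01*7.1856 = 1.1257
Step 2: grad_x = 2*2*3.9445 = 15.7782, grad_y = 2*3*1.1257 = 6.7545
  x_2 = 3.9445 - 0.01*15.7782 = 3.7868
  y_2 = 1.1257 - 0.01*6.7545 = 1.0582
Step 3: grad_x = 2*2*3.7868 = 15.147, grad_y = 2*3*1.0582 = 6.3492
  x_3 = 3.7868 - 0.01*15.147 = 3.6353
  y_3 = 1.0582 - 0.01*6.3492 = 0.9947
Step 4: grad_x = 2*2*3.6353 = 14.5412, grad_y = 2*3*0.9947 = 5.9682
  x_4 = 3.6353 - 0.01*14.5412 = 3.4899
  y_4 = 0.9947 - 0.01*5.9682 = 0.935
Step 5: grad_x = 2*2*3.4899 = 13.9595, grad_y = 2*3*0.935 = 5.6101
  x_5 = 3.4899 - 0.01*13.9595 = 3.3503
  y_5 = 0.935 - 0.01*5.6101 = 0.8789
f(3.3503, 0.8789) = 2*3.3503^2 + 3*0.8789^2 = 24.7663


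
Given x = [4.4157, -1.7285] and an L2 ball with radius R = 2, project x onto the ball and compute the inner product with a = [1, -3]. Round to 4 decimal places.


Step 1: Compute ||x|| (intermediates to 6 decimals).
||x|| = sqrt(4.4157^2 + (-1.7285)^2) = 4.741953
Step 2: Project.
Since ||x|| > R, scale = R/||x|| = 2/4.741953 = 0.421767, proj(x) = scale * x
proj(x) = [1.862397, -0.729024]
Step 3: Dot product.
a^T * proj(x) = 1*1.862397 - 3*(-0.729024) = 4.0495


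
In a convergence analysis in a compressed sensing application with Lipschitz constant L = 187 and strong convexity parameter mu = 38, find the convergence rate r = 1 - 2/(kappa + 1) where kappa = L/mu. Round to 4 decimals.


Step 1: Compute the condition number.
kappa = L/mu = 187/38 = 4.9211
Step 2: Compute the convergence rate.
r = 1 - 2/(kappa + 1) = 1 - 2*mu/(L + mu) = (L - mu)/(L + mu) = 149/225 = 0.6622


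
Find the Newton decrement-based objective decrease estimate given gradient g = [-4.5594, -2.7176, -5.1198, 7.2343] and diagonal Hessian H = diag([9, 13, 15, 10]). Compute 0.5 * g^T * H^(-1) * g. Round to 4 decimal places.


Step 1: H is diagonal, so H^(-1) * g = [-0.5066, -0.209, -0.3413, 0.7234].
Step 2: g^T H^(-1) g = sum_i g_i^2 / H_ii
  = (-4.5594)^2/9 + (-2.7176)^2/13 + (-5.1198)^2/15 + (7.2343)^2/10
  = 2.3098 + 0.5681 + 1.7475 + 5.2335 = 9.8589
Step 3: Objective decrease = 0.5 * g^T H^(-1) g = 4.9294


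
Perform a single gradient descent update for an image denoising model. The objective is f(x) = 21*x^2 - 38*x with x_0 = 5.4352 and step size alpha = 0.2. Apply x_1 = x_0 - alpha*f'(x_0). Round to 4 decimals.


We compute the gradient at x_0 and apply the update.
f'(x) = 42*x - 38
f'(5.4352) = 42*5.4352 - 38 = 190.2784
x_1 = 5.4352 - 0.2*190.2784 = -32.6205


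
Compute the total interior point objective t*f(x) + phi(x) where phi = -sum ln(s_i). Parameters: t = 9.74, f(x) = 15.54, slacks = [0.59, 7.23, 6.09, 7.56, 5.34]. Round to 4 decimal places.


Step 1: Compute log-barrier.
ln values: [-0.5276, 1.9782, 1.8066, 2.0229, 1.6752]
phi = -(-0.5276 + 1.9782 + 1.8066 + 2.0229 + 1.6752) = -6.9554
Step 2: Compute augmented objective.
t*f(x) = 9.74*15.54 = 151.3596
Total = 151.3596 - 6.9554 = 144.4042


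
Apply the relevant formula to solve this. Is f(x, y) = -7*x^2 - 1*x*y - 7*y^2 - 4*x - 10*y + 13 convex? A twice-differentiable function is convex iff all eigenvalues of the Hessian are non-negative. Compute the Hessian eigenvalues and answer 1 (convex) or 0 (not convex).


The Hessian of f(x,y) = -7*x^2 - 1*x*y - 7*y^2 - 4*x - 10*y + 13 is:
H = [[-14, -1], [-1, -14]]
Trace = -14 - 14 = -28
Determinant = -14*-14 - (-1)^2 = 195
Discriminant = (-28)^2 - 4*195 = 4.0
Eigenvalues: lambda_1 = -15.0, lambda_2 = -13.0
The function is not convex.

0


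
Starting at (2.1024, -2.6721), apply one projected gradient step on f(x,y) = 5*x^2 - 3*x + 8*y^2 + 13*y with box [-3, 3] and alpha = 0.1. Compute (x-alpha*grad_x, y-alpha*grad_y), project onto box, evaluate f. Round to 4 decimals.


Step 1: Compute gradient at (2.1024, -2.6721).
grad_x = 2*5*2.1024 - 3 = 18.024
grad_y = 2*8*-2.6721 + 13 = -29.7536
Step 2: Gradient step.
x_raw = 2.1024 - 0.1*18.024 = 0.3
y_raw = -2.6721 - 0.1*-29.7536 = 0.3033
Step 3: Project onto [-3, 3].
x_proj = clip(0.3) = 0.3
y_proj = clip(0.3033) = 0.3033
Step 4: Evaluate f.
f(0.3, 0.3033) = 4.2281


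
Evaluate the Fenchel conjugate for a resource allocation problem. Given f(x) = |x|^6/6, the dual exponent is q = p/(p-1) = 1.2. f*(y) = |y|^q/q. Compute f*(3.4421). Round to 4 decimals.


The conjugate exponent q satisfies 1/p + 1/q = 1.
p = 6, so q = 6/(6 - 1) = 1.2
|y|^q = 3.4421^1.2 = 4.4075
f*(3.4421) = 4.4075 / 1.2 = 3.6729


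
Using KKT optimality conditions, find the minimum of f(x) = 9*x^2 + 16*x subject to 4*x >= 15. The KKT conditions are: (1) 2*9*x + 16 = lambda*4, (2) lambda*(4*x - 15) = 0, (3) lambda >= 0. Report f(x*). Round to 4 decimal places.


Step 1: Try lambda = 0 (constraint inactive).
x_unc = -16/(2*9) = -0.8889
Check: 4*-0.8889 = -3.5556 < 15 -- violated!
Step 2: Constraint must be active: 4*x = 15
x* = 15/4 = 3.75
lambda = (2*9*3.75 + 16)/4 = 20.875
Step 3: Compute optimal value.
f(x*) = 9*3.75^2 + 16*3.75 = 186.5625


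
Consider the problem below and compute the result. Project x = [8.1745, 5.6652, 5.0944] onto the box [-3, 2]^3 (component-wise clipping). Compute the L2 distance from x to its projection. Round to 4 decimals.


Project each component onto [-3, 2].
clip(8.1745) = 2.0, clip(5.6652) = 2.0, clip(5.0944) = 2.0
Projection = [2.0, 2.0, 2.0]
Squared diffs: [38.1245, 13.4337, 9.5753]
Distance = sqrt(61.1335) = 7.8188


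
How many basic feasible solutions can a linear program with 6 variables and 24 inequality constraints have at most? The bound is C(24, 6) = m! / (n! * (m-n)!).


Each vertex corresponds to some choice of n active constraints out of m, so the number of vertices is at most C(m, n) = m! / (n!(m-n)!).
m = 24, n = 6
Numerator: 24 * 23 * 22 * 21 * 20 * 19
Denominator: 6! = 720
C(24, 6) = 134596


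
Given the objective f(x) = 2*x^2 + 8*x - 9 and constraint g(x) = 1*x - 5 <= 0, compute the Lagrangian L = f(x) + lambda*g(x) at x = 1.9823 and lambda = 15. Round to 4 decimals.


Step 1: Evaluate f(x).
f(1.9823) = 2*1.9823^2 + 8*1.9823 - 9 = 14.7174
Step 2: Evaluate g(x).
g(1.9823) = 1*1.9823 - 5 = -3.0177
Step 3: Compute Lagrangian.
L = 14.7174 + 15*-3.0177 = -30.5481


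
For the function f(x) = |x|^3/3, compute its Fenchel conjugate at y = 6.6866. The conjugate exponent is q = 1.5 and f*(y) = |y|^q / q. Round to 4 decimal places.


The conjugate exponent q satisfies 1/p + 1/q = 1.
p = 3, so q = 3/(3 - 1) = 1.5
|y|^q = 6.6866^1.5 = 17.2905
f*(6.6866) = 17.2905 / 1.5 = 11.527


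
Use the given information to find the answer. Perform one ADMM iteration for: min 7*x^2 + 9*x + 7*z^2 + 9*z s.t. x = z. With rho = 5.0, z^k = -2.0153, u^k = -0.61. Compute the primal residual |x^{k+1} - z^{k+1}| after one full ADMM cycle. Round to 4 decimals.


ADMM iteration with rho = 5.0, z^k = -2.0153, u^k = -0.61
Step 1: x-update.
Minimize 7*x^2 + 9*x + (5.0/2)*(x + 2.0153 - 0.61)^2
FOC: (2*7 + 5.0)*x = -9 + 5.0*(-2.0153 + 0.61)
x^{k+1} = -0.8435
Step 2: z-update.
Minimize 7*z^2 + 9*z + (5.0/2)*(-0.8435 - z - 0.61)^2
FOC: (2*7 + 5.0)*z = -9 + 5.0*(-0.8435 - 0.61)
z^{k+1} = -0.8562
Step 3: u-update.
u^{k+1} = -0.61 - 0.8435 + 0.8562 = -0.5973
Step 4: Primal residual = |-0.8435 + 0.8562| = 0.0127


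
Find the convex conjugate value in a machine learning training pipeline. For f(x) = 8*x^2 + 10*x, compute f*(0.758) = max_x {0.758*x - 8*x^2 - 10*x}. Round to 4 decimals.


f*(y) = sup_x {y*x - a*x^2 - b*x} = sup_x {(y-b)*x - a*x^2}
FOC: (y - b) - 2a*x = 0 => x* = (y - b)/(2a)
x* = (0.758 - 10)/(2*8) = -0.5776
f*(0.758) = (y-b)^2/(4a) = (0.758 - 10)^2/(4*8)
= 85.4146/32 = 2.6692


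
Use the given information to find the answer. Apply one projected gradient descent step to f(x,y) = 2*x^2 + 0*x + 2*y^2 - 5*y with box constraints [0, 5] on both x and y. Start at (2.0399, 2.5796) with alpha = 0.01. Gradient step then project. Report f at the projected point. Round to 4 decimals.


Step 1: Compute gradient at (2.0399, 2.5796).
grad_x = 2*2*2.0399 + 0 = 8.1596
grad_y = 2*2*2.5796 - 5 = 5.3184
Step 2: Gradient step.
x_raw = 2.0399 - 0.01*8.1596 = 1.9583
y_raw = 2.5796 - 0.01*5.3184 = 2.5264
Step 3: Project onto [0, 5].
x_proj = clip(1.9583) = 1.9583
y_proj = clip(2.5264) = 2.5264
Step 4: Evaluate f.
f(1.9583, 2.5264) = 7.8034


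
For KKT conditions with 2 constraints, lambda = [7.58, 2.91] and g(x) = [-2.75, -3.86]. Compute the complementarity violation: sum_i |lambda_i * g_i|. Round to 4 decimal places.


KKT complementary slackness check:
lambda_1 * g_1 = 7.58 * -2.75 = -20.845
lambda_2 * g_2 = 2.91 * -3.86 = -11.2326
Total violation = 20.845 + 11.2326 = 32.0776


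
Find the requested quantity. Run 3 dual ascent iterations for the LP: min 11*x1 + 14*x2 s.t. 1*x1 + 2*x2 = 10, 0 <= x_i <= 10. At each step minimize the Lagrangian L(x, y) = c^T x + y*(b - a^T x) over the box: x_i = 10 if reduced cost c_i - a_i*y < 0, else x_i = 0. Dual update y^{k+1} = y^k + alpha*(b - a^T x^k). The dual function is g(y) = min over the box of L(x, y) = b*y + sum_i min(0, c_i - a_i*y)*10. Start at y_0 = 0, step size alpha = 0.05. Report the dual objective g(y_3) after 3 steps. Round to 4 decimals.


Dual ascent for LP: min 11*x1 + 14*x2, 1*x1 + 2*x2 = 10, 0 <= x_i <= 10
Step 1: y^k = 0.0, reduced costs: (11.0, 14.0)
  x^k = (0.0, 0.0), subgradient = b - a^T x = 10.0
  y^{k+1} = 0.0 + 0.05*10.0 = 0.5
Step 2: y^k = 0.5, reduced costs: (10.5, 13.0)
  x^k = (0.0, 0.0), subgradient = b - a^T x = 10.0
  y^{k+1} = 0.5 + 0.05*10.0 = 1.0
Step 3: y^k = 1.0, reduced costs: (10.0, 12.0)
  x^k = (0.0, 0.0), subgradient = b - a^T x = 10.0
  y^{k+1} = 1.0 + 0.05*10.0 = 1.5
Dual objective at y_3 = 1.5: reduced costs (9.5, 11.0), box minimizer x = (0.0, 0.0)
g(y_3) = b*y + (c1 - a1*y)*x1 + (c2 - a2*y)*x2 = 10*1.5 + 9.5*0.0 + 11.0*0.0 = 15.0 + 0.0 + 0.0 = 15.0


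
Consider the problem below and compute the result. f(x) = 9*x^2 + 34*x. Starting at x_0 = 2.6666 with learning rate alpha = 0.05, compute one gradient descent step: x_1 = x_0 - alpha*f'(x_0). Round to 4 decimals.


We compute the gradient at x_0 and apply the update.
f'(x) = 18*x + 34
f'(2.6666) = 18*2.6666 + 34 = 81.9988
x_1 = 2.6666 - 0.05*81.9988 = -1.4333


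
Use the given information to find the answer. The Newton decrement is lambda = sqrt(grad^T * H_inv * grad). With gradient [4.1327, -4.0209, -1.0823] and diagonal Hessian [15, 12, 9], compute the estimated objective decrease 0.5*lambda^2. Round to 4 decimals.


Step 1: H is diagonal, so H^(-1) * g = [0.2755, -0.3351, -0.1203].
Step 2: g^T H^(-1) g = sum_i g_i^2 / H_ii
  = (4.1327)^2/15 + (-4.0209)^2/12 + (-1.0823)^2/9
  = 1.1386 + 1.3473 + 0.1302 = 2.6161
Step 3: Objective decrease = 0.5 * g^T H^(-1) g = 1.308


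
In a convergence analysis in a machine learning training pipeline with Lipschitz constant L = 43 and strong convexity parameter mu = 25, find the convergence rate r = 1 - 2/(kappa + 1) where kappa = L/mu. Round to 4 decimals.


Step 1: Compute the condition number.
kappa = L/mu = 43/25 = 1.72
Step 2: Compute the convergence rate.
r = 1 - 2/(kappa + 1) = 1 - 2*mu/(L + mu) = (L - mu)/(L + mu) = 18/68 = 0.2647


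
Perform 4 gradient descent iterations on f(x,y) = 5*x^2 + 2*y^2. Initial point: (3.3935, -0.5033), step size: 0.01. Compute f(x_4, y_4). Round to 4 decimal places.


Gradient descent on f(x,y) = 5*x^2 + 2*y^2.
Starting point: (3.3935, -0.5033), alpha = 0.01
Step 1: grad_x = 2*5*3.3935 = 33.935, grad_y = 2*2*-0.5033 = -2.0132
  x_1 = 3.3935 - 0.01*33.935 = 3.0542
  y_1 = -0.5033 - 0.01*-2.0132 = -0.4832
Step 2: grad_x = 2*5*3.0542 = 30.5415, grad_y = 2*2*-0.4832 = -1.9327
  x_2 = 3.0542 - 0.01*30.5415 = 2.7487
  y_2 = -0.4832 - 0.01*-1.9327 = -0.4638
Step 3: grad_x = 2*5*2.7487 = 27.4874, grad_y = 2*2*-0.4638 = -1.8554
  x_3 = 2.7487 - 0.01*27.4874 = 2.4739
  y_3 = -0.4638 - 0.01*-1.8554 = -0.4453
Step 4: grad_x = 2*5*2.4739 = 24.7386, grad_y = 2*2*-0.4453 = -1.7812
  x_4 = 2.4739 - 0.01*24.7386 = 2.2265
  y_4 = -0.4453 - 0.01*-1.7812 = -0.4275
f(2.2265, -0.4275) = 5*2.2265^2 + 2*(-0.4275)^2 = 25.1514


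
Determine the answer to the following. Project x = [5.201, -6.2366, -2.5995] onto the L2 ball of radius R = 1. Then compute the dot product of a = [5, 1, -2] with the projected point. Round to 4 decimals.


Step 1: Compute ||x|| (intermediates to 6 decimals).
||x|| = sqrt(5.201^2 + (-6.2366)^2 + (-2.5995)^2) = 8.526604
Step 2: Project.
Since ||x|| > R, scale = R/||x|| = 1/8.526604 = 0.11728, proj(x) = scale * x
proj(x) = [0.609973, -0.731428, -0.304869]
Step 3: Dot product.
a^T * proj(x) = 5*0.609973 + 1*(-0.731428) - 2*(-0.304869) = 2.9282


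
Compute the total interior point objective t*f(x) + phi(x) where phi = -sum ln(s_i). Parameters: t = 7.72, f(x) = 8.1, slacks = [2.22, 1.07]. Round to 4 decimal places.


Step 1: Compute log-barrier.
ln values: [0.7975, 0.0677]
phi = -(0.7975 + 0.0677) = -0.8652
Step 2: Compute augmented objective.
t*f(x) = 7.72*8.1 = 62.532
Total = 62.532 - 0.8652 = 61.6668
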